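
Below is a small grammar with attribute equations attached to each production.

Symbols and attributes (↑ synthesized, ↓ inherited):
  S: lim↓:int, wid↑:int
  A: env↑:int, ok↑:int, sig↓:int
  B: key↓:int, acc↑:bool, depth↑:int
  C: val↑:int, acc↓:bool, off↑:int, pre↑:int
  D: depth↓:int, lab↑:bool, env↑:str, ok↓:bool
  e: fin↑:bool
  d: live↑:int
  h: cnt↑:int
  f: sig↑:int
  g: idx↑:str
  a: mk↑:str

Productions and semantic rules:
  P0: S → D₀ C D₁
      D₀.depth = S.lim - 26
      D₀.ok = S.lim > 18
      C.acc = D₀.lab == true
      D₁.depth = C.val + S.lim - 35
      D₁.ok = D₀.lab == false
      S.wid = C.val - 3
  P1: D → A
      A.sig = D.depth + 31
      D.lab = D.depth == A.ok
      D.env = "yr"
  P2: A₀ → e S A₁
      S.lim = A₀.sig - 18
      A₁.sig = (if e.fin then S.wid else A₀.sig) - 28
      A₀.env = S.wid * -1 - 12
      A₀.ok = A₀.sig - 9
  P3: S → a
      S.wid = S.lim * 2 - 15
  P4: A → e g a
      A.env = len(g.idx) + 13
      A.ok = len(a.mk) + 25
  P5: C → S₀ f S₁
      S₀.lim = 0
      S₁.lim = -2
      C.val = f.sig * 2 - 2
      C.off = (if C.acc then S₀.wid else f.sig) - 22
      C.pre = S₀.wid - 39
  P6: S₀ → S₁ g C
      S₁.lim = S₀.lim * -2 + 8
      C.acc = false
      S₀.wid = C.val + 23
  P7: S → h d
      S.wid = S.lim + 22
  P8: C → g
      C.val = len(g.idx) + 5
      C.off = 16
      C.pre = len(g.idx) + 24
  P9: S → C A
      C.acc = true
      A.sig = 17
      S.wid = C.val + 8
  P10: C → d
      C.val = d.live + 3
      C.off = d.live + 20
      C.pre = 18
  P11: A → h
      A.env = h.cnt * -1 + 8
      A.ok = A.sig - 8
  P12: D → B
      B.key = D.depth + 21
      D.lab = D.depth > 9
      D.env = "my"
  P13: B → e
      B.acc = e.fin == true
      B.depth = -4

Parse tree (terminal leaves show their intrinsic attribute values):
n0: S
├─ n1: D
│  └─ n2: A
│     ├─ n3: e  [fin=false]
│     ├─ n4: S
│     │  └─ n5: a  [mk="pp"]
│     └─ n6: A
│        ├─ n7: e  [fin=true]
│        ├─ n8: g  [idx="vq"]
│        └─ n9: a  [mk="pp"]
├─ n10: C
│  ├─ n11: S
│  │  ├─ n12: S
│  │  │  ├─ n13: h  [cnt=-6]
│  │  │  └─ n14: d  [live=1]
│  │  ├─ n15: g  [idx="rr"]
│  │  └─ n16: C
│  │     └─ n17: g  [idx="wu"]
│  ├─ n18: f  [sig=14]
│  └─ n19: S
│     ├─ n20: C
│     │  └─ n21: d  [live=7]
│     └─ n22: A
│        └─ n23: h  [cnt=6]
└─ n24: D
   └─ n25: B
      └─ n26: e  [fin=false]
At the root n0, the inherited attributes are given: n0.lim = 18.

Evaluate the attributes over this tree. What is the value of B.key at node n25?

1. n0.lim = 18  [given at root]
2. n1.depth = -8  [S.lim - 26]
3. n1.ok = false  [S.lim > 18]
4. n2.sig = 23  [D.depth + 31]
5. n3.fin = false  [terminal]
6. n4.lim = 5  [A₀.sig - 18]
7. n5.mk = "pp"  [terminal]
8. n4.wid = -5  [S.lim * 2 - 15]
9. n6.sig = -5  [(if e.fin then S.wid else A₀.sig) - 28]
10. n7.fin = true  [terminal]
11. n8.idx = "vq"  [terminal]
12. n9.mk = "pp"  [terminal]
13. n6.env = 15  [len(g.idx) + 13]
14. n6.ok = 27  [len(a.mk) + 25]
15. n2.env = -7  [S.wid * -1 - 12]
16. n2.ok = 14  [A₀.sig - 9]
17. n1.lab = false  [D.depth == A.ok]
18. n1.env = "yr"  ["yr"]
19. n10.acc = false  [D₀.lab == true]
20. n11.lim = 0  [0]
21. n12.lim = 8  [S₀.lim * -2 + 8]
22. n13.cnt = -6  [terminal]
23. n14.live = 1  [terminal]
24. n12.wid = 30  [S.lim + 22]
25. n15.idx = "rr"  [terminal]
26. n16.acc = false  [false]
27. n17.idx = "wu"  [terminal]
28. n16.val = 7  [len(g.idx) + 5]
29. n16.off = 16  [16]
30. n16.pre = 26  [len(g.idx) + 24]
31. n11.wid = 30  [C.val + 23]
32. n18.sig = 14  [terminal]
33. n19.lim = -2  [-2]
34. n20.acc = true  [true]
35. n21.live = 7  [terminal]
36. n20.val = 10  [d.live + 3]
37. n20.off = 27  [d.live + 20]
38. n20.pre = 18  [18]
39. n22.sig = 17  [17]
40. n23.cnt = 6  [terminal]
41. n22.env = 2  [h.cnt * -1 + 8]
42. n22.ok = 9  [A.sig - 8]
43. n19.wid = 18  [C.val + 8]
44. n10.val = 26  [f.sig * 2 - 2]
45. n10.off = -8  [(if C.acc then S₀.wid else f.sig) - 22]
46. n10.pre = -9  [S₀.wid - 39]
47. n24.depth = 9  [C.val + S.lim - 35]
48. n24.ok = true  [D₀.lab == false]
49. n25.key = 30  [D.depth + 21]
50. n26.fin = false  [terminal]
51. n25.acc = false  [e.fin == true]
52. n25.depth = -4  [-4]
53. n24.lab = false  [D.depth > 9]
54. n24.env = "my"  ["my"]
55. n0.wid = 23  [C.val - 3]

30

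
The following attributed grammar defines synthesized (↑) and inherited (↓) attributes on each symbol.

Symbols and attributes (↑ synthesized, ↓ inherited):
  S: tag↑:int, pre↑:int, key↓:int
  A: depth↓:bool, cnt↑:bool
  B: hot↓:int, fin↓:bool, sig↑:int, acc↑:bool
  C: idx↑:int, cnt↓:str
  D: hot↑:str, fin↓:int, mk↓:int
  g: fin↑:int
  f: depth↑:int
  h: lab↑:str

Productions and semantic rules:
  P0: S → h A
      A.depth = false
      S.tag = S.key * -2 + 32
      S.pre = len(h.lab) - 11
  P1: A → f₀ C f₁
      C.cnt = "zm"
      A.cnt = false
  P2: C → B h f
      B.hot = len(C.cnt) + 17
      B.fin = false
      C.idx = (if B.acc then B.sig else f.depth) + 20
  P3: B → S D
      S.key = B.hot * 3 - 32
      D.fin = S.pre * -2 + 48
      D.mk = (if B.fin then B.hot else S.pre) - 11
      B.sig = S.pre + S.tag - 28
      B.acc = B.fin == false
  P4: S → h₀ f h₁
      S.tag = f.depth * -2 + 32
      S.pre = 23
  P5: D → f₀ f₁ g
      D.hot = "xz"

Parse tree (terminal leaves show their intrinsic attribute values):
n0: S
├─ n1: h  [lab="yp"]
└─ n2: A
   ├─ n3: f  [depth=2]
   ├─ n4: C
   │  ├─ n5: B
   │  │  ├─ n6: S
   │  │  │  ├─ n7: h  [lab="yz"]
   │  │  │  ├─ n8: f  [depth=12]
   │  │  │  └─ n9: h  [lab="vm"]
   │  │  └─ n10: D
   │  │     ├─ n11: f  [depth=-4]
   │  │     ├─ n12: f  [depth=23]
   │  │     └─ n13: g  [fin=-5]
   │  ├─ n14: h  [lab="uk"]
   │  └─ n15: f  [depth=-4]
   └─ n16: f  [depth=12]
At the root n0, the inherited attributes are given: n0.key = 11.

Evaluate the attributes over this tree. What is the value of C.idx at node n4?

23

1. n0.key = 11  [given at root]
2. n1.lab = "yp"  [terminal]
3. n2.depth = false  [false]
4. n3.depth = 2  [terminal]
5. n4.cnt = "zm"  ["zm"]
6. n5.hot = 19  [len(C.cnt) + 17]
7. n5.fin = false  [false]
8. n6.key = 25  [B.hot * 3 - 32]
9. n7.lab = "yz"  [terminal]
10. n8.depth = 12  [terminal]
11. n9.lab = "vm"  [terminal]
12. n6.tag = 8  [f.depth * -2 + 32]
13. n6.pre = 23  [23]
14. n10.fin = 2  [S.pre * -2 + 48]
15. n10.mk = 12  [(if B.fin then B.hot else S.pre) - 11]
16. n11.depth = -4  [terminal]
17. n12.depth = 23  [terminal]
18. n13.fin = -5  [terminal]
19. n10.hot = "xz"  ["xz"]
20. n5.sig = 3  [S.pre + S.tag - 28]
21. n5.acc = true  [B.fin == false]
22. n14.lab = "uk"  [terminal]
23. n15.depth = -4  [terminal]
24. n4.idx = 23  [(if B.acc then B.sig else f.depth) + 20]
25. n16.depth = 12  [terminal]
26. n2.cnt = false  [false]
27. n0.tag = 10  [S.key * -2 + 32]
28. n0.pre = -9  [len(h.lab) - 11]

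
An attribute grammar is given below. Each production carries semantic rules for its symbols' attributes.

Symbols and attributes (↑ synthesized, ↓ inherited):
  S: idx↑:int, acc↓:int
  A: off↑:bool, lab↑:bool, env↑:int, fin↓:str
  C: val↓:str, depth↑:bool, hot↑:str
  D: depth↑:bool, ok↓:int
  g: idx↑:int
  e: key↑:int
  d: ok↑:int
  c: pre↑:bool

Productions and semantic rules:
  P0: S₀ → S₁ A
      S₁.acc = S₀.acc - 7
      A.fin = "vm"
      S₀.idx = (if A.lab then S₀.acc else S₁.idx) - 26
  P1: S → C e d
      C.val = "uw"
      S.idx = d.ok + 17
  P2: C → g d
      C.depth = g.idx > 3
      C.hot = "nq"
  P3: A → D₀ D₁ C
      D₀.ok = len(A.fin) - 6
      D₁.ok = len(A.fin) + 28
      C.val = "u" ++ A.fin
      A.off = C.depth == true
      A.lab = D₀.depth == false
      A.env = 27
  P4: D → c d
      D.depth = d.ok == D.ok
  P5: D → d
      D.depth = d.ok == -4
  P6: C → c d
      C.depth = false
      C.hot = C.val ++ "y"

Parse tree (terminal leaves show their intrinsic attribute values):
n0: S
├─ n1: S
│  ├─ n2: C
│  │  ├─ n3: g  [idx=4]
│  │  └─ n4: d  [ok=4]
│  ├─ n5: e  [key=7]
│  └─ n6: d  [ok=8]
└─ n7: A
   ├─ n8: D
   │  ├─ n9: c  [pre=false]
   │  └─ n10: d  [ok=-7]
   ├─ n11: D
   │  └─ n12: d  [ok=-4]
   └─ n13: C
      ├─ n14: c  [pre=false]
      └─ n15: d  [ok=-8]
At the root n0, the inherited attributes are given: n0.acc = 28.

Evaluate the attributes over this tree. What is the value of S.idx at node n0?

2

1. n0.acc = 28  [given at root]
2. n1.acc = 21  [S₀.acc - 7]
3. n2.val = "uw"  ["uw"]
4. n3.idx = 4  [terminal]
5. n4.ok = 4  [terminal]
6. n2.depth = true  [g.idx > 3]
7. n2.hot = "nq"  ["nq"]
8. n5.key = 7  [terminal]
9. n6.ok = 8  [terminal]
10. n1.idx = 25  [d.ok + 17]
11. n7.fin = "vm"  ["vm"]
12. n8.ok = -4  [len(A.fin) - 6]
13. n9.pre = false  [terminal]
14. n10.ok = -7  [terminal]
15. n8.depth = false  [d.ok == D.ok]
16. n11.ok = 30  [len(A.fin) + 28]
17. n12.ok = -4  [terminal]
18. n11.depth = true  [d.ok == -4]
19. n13.val = "uvm"  ["u" ++ A.fin]
20. n14.pre = false  [terminal]
21. n15.ok = -8  [terminal]
22. n13.depth = false  [false]
23. n13.hot = "uvmy"  [C.val ++ "y"]
24. n7.off = false  [C.depth == true]
25. n7.lab = true  [D₀.depth == false]
26. n7.env = 27  [27]
27. n0.idx = 2  [(if A.lab then S₀.acc else S₁.idx) - 26]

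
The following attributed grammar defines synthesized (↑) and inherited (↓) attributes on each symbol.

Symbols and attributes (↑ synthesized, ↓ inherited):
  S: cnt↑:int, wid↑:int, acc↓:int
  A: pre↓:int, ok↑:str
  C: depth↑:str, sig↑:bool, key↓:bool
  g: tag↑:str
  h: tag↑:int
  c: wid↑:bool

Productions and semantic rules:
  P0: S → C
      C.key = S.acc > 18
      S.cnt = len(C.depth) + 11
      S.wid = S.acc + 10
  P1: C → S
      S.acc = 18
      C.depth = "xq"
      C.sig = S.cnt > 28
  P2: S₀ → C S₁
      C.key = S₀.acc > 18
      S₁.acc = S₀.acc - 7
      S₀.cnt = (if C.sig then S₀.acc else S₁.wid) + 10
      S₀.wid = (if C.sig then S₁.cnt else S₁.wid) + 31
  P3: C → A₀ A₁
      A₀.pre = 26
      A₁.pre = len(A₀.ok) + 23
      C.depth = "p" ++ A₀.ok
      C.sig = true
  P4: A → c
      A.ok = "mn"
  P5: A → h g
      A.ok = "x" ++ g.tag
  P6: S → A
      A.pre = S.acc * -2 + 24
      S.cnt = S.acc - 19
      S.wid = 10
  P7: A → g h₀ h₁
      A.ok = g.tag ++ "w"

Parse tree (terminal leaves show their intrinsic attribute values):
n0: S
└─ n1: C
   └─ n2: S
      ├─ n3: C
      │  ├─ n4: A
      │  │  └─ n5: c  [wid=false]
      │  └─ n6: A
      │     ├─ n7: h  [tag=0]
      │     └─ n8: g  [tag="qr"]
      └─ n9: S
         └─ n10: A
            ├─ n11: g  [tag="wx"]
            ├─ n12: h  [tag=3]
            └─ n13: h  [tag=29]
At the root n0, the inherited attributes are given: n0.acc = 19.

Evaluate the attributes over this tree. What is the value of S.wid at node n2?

23

1. n0.acc = 19  [given at root]
2. n1.key = true  [S.acc > 18]
3. n2.acc = 18  [18]
4. n3.key = false  [S₀.acc > 18]
5. n4.pre = 26  [26]
6. n5.wid = false  [terminal]
7. n4.ok = "mn"  ["mn"]
8. n6.pre = 25  [len(A₀.ok) + 23]
9. n7.tag = 0  [terminal]
10. n8.tag = "qr"  [terminal]
11. n6.ok = "xqr"  ["x" ++ g.tag]
12. n3.depth = "pmn"  ["p" ++ A₀.ok]
13. n3.sig = true  [true]
14. n9.acc = 11  [S₀.acc - 7]
15. n10.pre = 2  [S.acc * -2 + 24]
16. n11.tag = "wx"  [terminal]
17. n12.tag = 3  [terminal]
18. n13.tag = 29  [terminal]
19. n10.ok = "wxw"  [g.tag ++ "w"]
20. n9.cnt = -8  [S.acc - 19]
21. n9.wid = 10  [10]
22. n2.cnt = 28  [(if C.sig then S₀.acc else S₁.wid) + 10]
23. n2.wid = 23  [(if C.sig then S₁.cnt else S₁.wid) + 31]
24. n1.depth = "xq"  ["xq"]
25. n1.sig = false  [S.cnt > 28]
26. n0.cnt = 13  [len(C.depth) + 11]
27. n0.wid = 29  [S.acc + 10]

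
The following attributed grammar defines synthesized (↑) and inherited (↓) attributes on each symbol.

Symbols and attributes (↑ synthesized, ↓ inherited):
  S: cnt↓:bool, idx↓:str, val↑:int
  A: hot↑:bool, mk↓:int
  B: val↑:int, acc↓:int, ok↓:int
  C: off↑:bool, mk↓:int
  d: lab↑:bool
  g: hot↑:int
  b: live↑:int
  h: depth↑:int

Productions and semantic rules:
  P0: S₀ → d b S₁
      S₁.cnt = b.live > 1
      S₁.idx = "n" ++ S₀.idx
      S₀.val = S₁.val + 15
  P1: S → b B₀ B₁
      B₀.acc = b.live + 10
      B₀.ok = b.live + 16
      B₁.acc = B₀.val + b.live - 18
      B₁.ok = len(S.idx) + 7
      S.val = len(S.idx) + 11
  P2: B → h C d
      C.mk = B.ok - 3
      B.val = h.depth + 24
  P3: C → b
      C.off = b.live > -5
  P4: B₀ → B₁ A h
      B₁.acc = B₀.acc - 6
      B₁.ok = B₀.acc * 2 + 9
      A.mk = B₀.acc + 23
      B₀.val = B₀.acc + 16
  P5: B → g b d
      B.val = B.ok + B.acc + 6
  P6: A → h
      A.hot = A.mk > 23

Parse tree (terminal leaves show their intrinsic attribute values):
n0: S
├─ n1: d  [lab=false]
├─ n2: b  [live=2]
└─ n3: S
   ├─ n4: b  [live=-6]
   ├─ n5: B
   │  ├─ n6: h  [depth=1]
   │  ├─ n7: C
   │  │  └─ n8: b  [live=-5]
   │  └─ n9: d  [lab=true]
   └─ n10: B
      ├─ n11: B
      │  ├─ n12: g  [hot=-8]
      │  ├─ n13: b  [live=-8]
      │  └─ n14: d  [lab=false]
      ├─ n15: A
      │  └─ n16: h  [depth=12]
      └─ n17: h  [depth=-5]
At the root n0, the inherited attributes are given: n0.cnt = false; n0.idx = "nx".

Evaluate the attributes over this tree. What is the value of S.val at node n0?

1. n0.cnt = false  [given at root]
2. n0.idx = "nx"  [given at root]
3. n1.lab = false  [terminal]
4. n2.live = 2  [terminal]
5. n3.cnt = true  [b.live > 1]
6. n3.idx = "nnx"  ["n" ++ S₀.idx]
7. n4.live = -6  [terminal]
8. n5.acc = 4  [b.live + 10]
9. n5.ok = 10  [b.live + 16]
10. n6.depth = 1  [terminal]
11. n7.mk = 7  [B.ok - 3]
12. n8.live = -5  [terminal]
13. n7.off = false  [b.live > -5]
14. n9.lab = true  [terminal]
15. n5.val = 25  [h.depth + 24]
16. n10.acc = 1  [B₀.val + b.live - 18]
17. n10.ok = 10  [len(S.idx) + 7]
18. n11.acc = -5  [B₀.acc - 6]
19. n11.ok = 11  [B₀.acc * 2 + 9]
20. n12.hot = -8  [terminal]
21. n13.live = -8  [terminal]
22. n14.lab = false  [terminal]
23. n11.val = 12  [B.ok + B.acc + 6]
24. n15.mk = 24  [B₀.acc + 23]
25. n16.depth = 12  [terminal]
26. n15.hot = true  [A.mk > 23]
27. n17.depth = -5  [terminal]
28. n10.val = 17  [B₀.acc + 16]
29. n3.val = 14  [len(S.idx) + 11]
30. n0.val = 29  [S₁.val + 15]

29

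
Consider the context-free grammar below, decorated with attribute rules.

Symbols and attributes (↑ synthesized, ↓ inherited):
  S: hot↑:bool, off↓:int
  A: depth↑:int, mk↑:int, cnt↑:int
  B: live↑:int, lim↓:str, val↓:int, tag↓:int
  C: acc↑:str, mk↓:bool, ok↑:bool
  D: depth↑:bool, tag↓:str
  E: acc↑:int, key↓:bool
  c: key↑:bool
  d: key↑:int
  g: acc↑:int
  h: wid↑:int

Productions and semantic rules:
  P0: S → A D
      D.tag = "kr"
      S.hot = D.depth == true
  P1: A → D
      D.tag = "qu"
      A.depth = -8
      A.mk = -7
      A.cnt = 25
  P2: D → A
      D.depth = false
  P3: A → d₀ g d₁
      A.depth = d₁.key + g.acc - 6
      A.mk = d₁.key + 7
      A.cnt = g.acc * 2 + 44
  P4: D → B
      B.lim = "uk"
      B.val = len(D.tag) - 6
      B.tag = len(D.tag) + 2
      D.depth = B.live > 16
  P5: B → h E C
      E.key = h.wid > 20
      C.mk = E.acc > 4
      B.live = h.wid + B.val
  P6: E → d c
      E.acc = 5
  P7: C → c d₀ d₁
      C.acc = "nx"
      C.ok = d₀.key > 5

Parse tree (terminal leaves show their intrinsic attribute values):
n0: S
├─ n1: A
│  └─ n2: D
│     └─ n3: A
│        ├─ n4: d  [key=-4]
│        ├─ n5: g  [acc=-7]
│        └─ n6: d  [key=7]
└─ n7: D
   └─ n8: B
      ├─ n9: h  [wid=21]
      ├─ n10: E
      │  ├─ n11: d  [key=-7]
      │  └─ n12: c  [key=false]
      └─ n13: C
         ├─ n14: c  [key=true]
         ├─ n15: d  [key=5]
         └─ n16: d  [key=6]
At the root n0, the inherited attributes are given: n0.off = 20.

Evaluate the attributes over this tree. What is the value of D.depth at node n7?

true

1. n0.off = 20  [given at root]
2. n2.tag = "qu"  ["qu"]
3. n4.key = -4  [terminal]
4. n5.acc = -7  [terminal]
5. n6.key = 7  [terminal]
6. n3.depth = -6  [d₁.key + g.acc - 6]
7. n3.mk = 14  [d₁.key + 7]
8. n3.cnt = 30  [g.acc * 2 + 44]
9. n2.depth = false  [false]
10. n1.depth = -8  [-8]
11. n1.mk = -7  [-7]
12. n1.cnt = 25  [25]
13. n7.tag = "kr"  ["kr"]
14. n8.lim = "uk"  ["uk"]
15. n8.val = -4  [len(D.tag) - 6]
16. n8.tag = 4  [len(D.tag) + 2]
17. n9.wid = 21  [terminal]
18. n10.key = true  [h.wid > 20]
19. n11.key = -7  [terminal]
20. n12.key = false  [terminal]
21. n10.acc = 5  [5]
22. n13.mk = true  [E.acc > 4]
23. n14.key = true  [terminal]
24. n15.key = 5  [terminal]
25. n16.key = 6  [terminal]
26. n13.acc = "nx"  ["nx"]
27. n13.ok = false  [d₀.key > 5]
28. n8.live = 17  [h.wid + B.val]
29. n7.depth = true  [B.live > 16]
30. n0.hot = true  [D.depth == true]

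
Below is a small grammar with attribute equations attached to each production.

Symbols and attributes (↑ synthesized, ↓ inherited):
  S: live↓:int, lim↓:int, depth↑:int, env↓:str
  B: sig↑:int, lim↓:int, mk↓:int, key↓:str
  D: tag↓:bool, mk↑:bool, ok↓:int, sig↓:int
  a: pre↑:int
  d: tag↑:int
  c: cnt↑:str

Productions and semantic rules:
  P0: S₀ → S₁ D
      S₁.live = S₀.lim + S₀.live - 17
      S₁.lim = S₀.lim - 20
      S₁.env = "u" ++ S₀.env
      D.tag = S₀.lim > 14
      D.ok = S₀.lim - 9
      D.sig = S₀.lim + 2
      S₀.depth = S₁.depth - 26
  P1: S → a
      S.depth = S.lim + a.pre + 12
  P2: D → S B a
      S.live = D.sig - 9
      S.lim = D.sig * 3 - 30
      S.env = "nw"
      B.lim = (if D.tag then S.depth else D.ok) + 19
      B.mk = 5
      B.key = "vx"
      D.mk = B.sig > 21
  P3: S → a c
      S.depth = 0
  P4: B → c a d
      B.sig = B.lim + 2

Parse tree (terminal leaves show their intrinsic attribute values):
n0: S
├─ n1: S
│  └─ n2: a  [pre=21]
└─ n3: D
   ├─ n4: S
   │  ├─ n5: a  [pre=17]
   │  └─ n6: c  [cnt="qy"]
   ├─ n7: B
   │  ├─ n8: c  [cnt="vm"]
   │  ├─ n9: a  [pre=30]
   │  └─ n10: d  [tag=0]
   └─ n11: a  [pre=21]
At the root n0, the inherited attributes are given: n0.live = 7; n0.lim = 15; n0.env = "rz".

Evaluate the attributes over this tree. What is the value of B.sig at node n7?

1. n0.live = 7  [given at root]
2. n0.lim = 15  [given at root]
3. n0.env = "rz"  [given at root]
4. n1.live = 5  [S₀.lim + S₀.live - 17]
5. n1.lim = -5  [S₀.lim - 20]
6. n1.env = "urz"  ["u" ++ S₀.env]
7. n2.pre = 21  [terminal]
8. n1.depth = 28  [S.lim + a.pre + 12]
9. n3.tag = true  [S₀.lim > 14]
10. n3.ok = 6  [S₀.lim - 9]
11. n3.sig = 17  [S₀.lim + 2]
12. n4.live = 8  [D.sig - 9]
13. n4.lim = 21  [D.sig * 3 - 30]
14. n4.env = "nw"  ["nw"]
15. n5.pre = 17  [terminal]
16. n6.cnt = "qy"  [terminal]
17. n4.depth = 0  [0]
18. n7.lim = 19  [(if D.tag then S.depth else D.ok) + 19]
19. n7.mk = 5  [5]
20. n7.key = "vx"  ["vx"]
21. n8.cnt = "vm"  [terminal]
22. n9.pre = 30  [terminal]
23. n10.tag = 0  [terminal]
24. n7.sig = 21  [B.lim + 2]
25. n11.pre = 21  [terminal]
26. n3.mk = false  [B.sig > 21]
27. n0.depth = 2  [S₁.depth - 26]

21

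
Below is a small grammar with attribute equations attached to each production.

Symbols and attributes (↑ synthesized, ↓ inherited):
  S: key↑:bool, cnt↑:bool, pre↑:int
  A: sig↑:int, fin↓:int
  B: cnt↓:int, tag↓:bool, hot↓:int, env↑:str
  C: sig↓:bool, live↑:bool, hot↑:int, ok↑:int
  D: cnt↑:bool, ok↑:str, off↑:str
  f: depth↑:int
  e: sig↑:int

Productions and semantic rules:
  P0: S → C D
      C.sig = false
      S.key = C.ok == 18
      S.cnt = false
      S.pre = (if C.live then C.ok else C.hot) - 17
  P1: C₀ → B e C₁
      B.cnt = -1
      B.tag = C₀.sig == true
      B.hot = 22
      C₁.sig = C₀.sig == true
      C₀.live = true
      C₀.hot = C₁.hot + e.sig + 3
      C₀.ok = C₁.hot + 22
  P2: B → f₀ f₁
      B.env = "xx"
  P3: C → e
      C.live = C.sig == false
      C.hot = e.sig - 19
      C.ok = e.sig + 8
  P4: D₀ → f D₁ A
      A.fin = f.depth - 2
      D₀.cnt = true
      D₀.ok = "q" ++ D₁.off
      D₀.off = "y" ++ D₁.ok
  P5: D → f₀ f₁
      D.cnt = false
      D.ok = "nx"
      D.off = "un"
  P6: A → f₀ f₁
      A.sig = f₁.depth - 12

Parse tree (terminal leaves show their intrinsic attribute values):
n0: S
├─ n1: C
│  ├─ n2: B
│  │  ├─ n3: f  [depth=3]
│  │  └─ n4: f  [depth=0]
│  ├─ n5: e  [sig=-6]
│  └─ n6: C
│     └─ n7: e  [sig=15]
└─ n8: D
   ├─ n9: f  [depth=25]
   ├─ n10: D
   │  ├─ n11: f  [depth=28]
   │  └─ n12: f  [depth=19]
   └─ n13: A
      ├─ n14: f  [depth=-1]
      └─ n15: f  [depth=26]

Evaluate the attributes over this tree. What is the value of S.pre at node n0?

1. n1.sig = false  [false]
2. n2.cnt = -1  [-1]
3. n2.tag = false  [C₀.sig == true]
4. n2.hot = 22  [22]
5. n3.depth = 3  [terminal]
6. n4.depth = 0  [terminal]
7. n2.env = "xx"  ["xx"]
8. n5.sig = -6  [terminal]
9. n6.sig = false  [C₀.sig == true]
10. n7.sig = 15  [terminal]
11. n6.live = true  [C.sig == false]
12. n6.hot = -4  [e.sig - 19]
13. n6.ok = 23  [e.sig + 8]
14. n1.live = true  [true]
15. n1.hot = -7  [C₁.hot + e.sig + 3]
16. n1.ok = 18  [C₁.hot + 22]
17. n9.depth = 25  [terminal]
18. n11.depth = 28  [terminal]
19. n12.depth = 19  [terminal]
20. n10.cnt = false  [false]
21. n10.ok = "nx"  ["nx"]
22. n10.off = "un"  ["un"]
23. n13.fin = 23  [f.depth - 2]
24. n14.depth = -1  [terminal]
25. n15.depth = 26  [terminal]
26. n13.sig = 14  [f₁.depth - 12]
27. n8.cnt = true  [true]
28. n8.ok = "qun"  ["q" ++ D₁.off]
29. n8.off = "ynx"  ["y" ++ D₁.ok]
30. n0.key = true  [C.ok == 18]
31. n0.cnt = false  [false]
32. n0.pre = 1  [(if C.live then C.ok else C.hot) - 17]

1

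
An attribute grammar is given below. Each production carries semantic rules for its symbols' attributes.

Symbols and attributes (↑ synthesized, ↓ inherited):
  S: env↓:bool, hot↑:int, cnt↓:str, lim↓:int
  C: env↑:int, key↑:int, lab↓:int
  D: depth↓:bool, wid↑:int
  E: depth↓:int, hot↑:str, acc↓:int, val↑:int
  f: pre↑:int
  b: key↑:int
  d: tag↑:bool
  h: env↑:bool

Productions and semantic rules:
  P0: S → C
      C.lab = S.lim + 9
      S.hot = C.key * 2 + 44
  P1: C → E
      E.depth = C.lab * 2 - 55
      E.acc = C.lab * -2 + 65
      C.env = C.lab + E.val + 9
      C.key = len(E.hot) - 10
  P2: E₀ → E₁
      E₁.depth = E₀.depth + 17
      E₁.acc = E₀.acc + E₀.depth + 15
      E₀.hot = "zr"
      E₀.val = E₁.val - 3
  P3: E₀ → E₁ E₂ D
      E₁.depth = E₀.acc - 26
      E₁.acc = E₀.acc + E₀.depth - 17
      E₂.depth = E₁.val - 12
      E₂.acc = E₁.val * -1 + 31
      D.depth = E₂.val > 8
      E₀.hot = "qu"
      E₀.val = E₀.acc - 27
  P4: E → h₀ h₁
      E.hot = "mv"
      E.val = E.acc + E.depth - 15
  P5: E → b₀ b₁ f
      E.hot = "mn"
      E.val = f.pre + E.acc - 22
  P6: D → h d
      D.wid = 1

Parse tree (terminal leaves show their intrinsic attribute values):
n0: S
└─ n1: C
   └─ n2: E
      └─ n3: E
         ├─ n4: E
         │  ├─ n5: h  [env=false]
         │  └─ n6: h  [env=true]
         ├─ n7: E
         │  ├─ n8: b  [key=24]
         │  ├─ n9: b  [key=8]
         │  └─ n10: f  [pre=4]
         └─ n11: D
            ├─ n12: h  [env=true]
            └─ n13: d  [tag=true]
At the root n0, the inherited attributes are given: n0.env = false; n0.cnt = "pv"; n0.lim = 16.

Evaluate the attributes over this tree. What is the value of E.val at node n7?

9

1. n0.env = false  [given at root]
2. n0.cnt = "pv"  [given at root]
3. n0.lim = 16  [given at root]
4. n1.lab = 25  [S.lim + 9]
5. n2.depth = -5  [C.lab * 2 - 55]
6. n2.acc = 15  [C.lab * -2 + 65]
7. n3.depth = 12  [E₀.depth + 17]
8. n3.acc = 25  [E₀.acc + E₀.depth + 15]
9. n4.depth = -1  [E₀.acc - 26]
10. n4.acc = 20  [E₀.acc + E₀.depth - 17]
11. n5.env = false  [terminal]
12. n6.env = true  [terminal]
13. n4.hot = "mv"  ["mv"]
14. n4.val = 4  [E.acc + E.depth - 15]
15. n7.depth = -8  [E₁.val - 12]
16. n7.acc = 27  [E₁.val * -1 + 31]
17. n8.key = 24  [terminal]
18. n9.key = 8  [terminal]
19. n10.pre = 4  [terminal]
20. n7.hot = "mn"  ["mn"]
21. n7.val = 9  [f.pre + E.acc - 22]
22. n11.depth = true  [E₂.val > 8]
23. n12.env = true  [terminal]
24. n13.tag = true  [terminal]
25. n11.wid = 1  [1]
26. n3.hot = "qu"  ["qu"]
27. n3.val = -2  [E₀.acc - 27]
28. n2.hot = "zr"  ["zr"]
29. n2.val = -5  [E₁.val - 3]
30. n1.env = 29  [C.lab + E.val + 9]
31. n1.key = -8  [len(E.hot) - 10]
32. n0.hot = 28  [C.key * 2 + 44]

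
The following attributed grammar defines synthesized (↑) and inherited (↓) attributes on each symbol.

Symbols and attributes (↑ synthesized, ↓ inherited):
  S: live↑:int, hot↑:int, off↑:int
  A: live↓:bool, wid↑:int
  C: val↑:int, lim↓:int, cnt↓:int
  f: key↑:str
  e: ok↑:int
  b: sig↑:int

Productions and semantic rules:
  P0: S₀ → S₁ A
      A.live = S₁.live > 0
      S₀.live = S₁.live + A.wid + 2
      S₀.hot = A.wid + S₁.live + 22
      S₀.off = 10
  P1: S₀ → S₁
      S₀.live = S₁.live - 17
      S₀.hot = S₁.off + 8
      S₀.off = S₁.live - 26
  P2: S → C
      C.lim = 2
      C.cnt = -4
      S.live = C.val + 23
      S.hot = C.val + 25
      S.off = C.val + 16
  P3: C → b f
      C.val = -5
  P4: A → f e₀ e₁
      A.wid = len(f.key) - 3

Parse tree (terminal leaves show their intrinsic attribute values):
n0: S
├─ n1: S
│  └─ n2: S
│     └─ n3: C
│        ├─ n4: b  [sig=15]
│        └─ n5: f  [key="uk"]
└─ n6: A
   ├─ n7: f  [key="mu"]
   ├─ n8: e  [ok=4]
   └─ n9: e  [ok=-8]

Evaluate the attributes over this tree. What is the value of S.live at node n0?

2

1. n3.lim = 2  [2]
2. n3.cnt = -4  [-4]
3. n4.sig = 15  [terminal]
4. n5.key = "uk"  [terminal]
5. n3.val = -5  [-5]
6. n2.live = 18  [C.val + 23]
7. n2.hot = 20  [C.val + 25]
8. n2.off = 11  [C.val + 16]
9. n1.live = 1  [S₁.live - 17]
10. n1.hot = 19  [S₁.off + 8]
11. n1.off = -8  [S₁.live - 26]
12. n6.live = true  [S₁.live > 0]
13. n7.key = "mu"  [terminal]
14. n8.ok = 4  [terminal]
15. n9.ok = -8  [terminal]
16. n6.wid = -1  [len(f.key) - 3]
17. n0.live = 2  [S₁.live + A.wid + 2]
18. n0.hot = 22  [A.wid + S₁.live + 22]
19. n0.off = 10  [10]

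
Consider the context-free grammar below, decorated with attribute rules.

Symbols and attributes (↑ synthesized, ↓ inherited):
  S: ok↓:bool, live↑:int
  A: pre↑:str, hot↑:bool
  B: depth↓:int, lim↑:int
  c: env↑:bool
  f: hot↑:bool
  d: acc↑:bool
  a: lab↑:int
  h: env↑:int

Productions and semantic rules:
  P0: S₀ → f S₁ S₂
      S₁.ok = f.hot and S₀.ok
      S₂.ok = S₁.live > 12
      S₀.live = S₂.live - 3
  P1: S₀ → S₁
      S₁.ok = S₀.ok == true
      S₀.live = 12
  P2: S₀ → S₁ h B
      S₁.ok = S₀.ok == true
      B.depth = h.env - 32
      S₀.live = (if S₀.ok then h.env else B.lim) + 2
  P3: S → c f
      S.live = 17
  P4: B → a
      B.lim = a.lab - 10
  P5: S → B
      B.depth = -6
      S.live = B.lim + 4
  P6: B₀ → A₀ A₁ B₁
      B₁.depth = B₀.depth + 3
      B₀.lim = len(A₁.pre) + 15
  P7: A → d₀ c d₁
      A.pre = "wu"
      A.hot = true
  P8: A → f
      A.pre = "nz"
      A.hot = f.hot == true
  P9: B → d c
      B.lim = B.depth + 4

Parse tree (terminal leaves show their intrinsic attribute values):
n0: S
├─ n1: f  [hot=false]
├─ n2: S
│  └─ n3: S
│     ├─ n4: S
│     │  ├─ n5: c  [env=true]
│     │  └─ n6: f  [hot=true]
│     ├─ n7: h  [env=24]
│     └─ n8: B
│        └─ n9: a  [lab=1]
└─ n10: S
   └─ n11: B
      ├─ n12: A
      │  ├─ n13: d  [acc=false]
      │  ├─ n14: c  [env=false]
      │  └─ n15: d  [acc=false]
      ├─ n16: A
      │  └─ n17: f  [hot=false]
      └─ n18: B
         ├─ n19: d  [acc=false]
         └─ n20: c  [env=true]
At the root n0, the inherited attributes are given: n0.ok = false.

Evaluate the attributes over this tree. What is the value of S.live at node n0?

18

1. n0.ok = false  [given at root]
2. n1.hot = false  [terminal]
3. n2.ok = false  [f.hot and S₀.ok]
4. n3.ok = false  [S₀.ok == true]
5. n4.ok = false  [S₀.ok == true]
6. n5.env = true  [terminal]
7. n6.hot = true  [terminal]
8. n4.live = 17  [17]
9. n7.env = 24  [terminal]
10. n8.depth = -8  [h.env - 32]
11. n9.lab = 1  [terminal]
12. n8.lim = -9  [a.lab - 10]
13. n3.live = -7  [(if S₀.ok then h.env else B.lim) + 2]
14. n2.live = 12  [12]
15. n10.ok = false  [S₁.live > 12]
16. n11.depth = -6  [-6]
17. n13.acc = false  [terminal]
18. n14.env = false  [terminal]
19. n15.acc = false  [terminal]
20. n12.pre = "wu"  ["wu"]
21. n12.hot = true  [true]
22. n17.hot = false  [terminal]
23. n16.pre = "nz"  ["nz"]
24. n16.hot = false  [f.hot == true]
25. n18.depth = -3  [B₀.depth + 3]
26. n19.acc = false  [terminal]
27. n20.env = true  [terminal]
28. n18.lim = 1  [B.depth + 4]
29. n11.lim = 17  [len(A₁.pre) + 15]
30. n10.live = 21  [B.lim + 4]
31. n0.live = 18  [S₂.live - 3]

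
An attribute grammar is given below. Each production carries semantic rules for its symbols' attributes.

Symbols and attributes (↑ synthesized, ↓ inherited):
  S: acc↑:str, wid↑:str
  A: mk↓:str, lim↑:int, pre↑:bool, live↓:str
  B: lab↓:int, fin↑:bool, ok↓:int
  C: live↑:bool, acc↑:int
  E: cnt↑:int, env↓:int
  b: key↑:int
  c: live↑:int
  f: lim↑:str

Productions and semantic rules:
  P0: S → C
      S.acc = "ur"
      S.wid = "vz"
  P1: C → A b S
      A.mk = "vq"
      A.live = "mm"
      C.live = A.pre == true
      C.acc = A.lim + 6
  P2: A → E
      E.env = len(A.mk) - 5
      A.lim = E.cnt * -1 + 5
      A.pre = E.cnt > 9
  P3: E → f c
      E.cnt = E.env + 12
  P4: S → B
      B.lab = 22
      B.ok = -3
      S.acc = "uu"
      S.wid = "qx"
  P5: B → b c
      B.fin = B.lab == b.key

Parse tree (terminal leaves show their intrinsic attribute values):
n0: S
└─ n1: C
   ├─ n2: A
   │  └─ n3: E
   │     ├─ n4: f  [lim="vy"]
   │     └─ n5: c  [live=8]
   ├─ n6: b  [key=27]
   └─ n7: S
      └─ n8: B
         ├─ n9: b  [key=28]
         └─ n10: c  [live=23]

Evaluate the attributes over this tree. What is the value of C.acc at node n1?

2

1. n2.mk = "vq"  ["vq"]
2. n2.live = "mm"  ["mm"]
3. n3.env = -3  [len(A.mk) - 5]
4. n4.lim = "vy"  [terminal]
5. n5.live = 8  [terminal]
6. n3.cnt = 9  [E.env + 12]
7. n2.lim = -4  [E.cnt * -1 + 5]
8. n2.pre = false  [E.cnt > 9]
9. n6.key = 27  [terminal]
10. n8.lab = 22  [22]
11. n8.ok = -3  [-3]
12. n9.key = 28  [terminal]
13. n10.live = 23  [terminal]
14. n8.fin = false  [B.lab == b.key]
15. n7.acc = "uu"  ["uu"]
16. n7.wid = "qx"  ["qx"]
17. n1.live = false  [A.pre == true]
18. n1.acc = 2  [A.lim + 6]
19. n0.acc = "ur"  ["ur"]
20. n0.wid = "vz"  ["vz"]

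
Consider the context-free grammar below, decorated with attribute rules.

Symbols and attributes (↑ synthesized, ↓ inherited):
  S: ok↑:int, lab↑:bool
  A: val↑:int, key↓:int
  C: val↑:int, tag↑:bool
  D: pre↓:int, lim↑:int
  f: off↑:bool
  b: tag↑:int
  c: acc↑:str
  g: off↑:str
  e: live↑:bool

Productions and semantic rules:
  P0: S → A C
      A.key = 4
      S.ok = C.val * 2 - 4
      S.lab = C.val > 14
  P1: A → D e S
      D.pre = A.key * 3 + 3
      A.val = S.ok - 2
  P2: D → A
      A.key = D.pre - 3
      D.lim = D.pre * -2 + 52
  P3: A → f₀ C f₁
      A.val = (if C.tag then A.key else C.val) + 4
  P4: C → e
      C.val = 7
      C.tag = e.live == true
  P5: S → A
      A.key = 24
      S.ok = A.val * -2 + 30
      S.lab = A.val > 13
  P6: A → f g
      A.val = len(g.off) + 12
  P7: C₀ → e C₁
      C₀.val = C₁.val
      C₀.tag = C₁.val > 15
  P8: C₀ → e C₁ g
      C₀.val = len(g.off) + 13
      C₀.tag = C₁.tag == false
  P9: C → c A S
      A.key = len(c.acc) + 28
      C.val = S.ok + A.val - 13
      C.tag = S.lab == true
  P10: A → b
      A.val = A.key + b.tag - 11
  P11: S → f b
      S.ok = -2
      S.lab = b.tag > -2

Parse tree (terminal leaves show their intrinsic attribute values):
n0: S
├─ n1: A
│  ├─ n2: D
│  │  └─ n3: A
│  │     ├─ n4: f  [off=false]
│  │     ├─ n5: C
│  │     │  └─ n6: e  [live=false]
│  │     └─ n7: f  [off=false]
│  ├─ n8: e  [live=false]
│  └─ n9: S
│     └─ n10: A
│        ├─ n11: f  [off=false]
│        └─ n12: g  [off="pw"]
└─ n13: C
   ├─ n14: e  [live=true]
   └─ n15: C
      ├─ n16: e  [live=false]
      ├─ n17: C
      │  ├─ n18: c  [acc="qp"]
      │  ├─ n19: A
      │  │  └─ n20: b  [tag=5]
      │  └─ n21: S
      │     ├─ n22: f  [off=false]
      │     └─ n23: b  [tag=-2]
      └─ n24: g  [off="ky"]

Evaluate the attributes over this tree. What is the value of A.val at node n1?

0

1. n1.key = 4  [4]
2. n2.pre = 15  [A.key * 3 + 3]
3. n3.key = 12  [D.pre - 3]
4. n4.off = false  [terminal]
5. n6.live = false  [terminal]
6. n5.val = 7  [7]
7. n5.tag = false  [e.live == true]
8. n7.off = false  [terminal]
9. n3.val = 11  [(if C.tag then A.key else C.val) + 4]
10. n2.lim = 22  [D.pre * -2 + 52]
11. n8.live = false  [terminal]
12. n10.key = 24  [24]
13. n11.off = false  [terminal]
14. n12.off = "pw"  [terminal]
15. n10.val = 14  [len(g.off) + 12]
16. n9.ok = 2  [A.val * -2 + 30]
17. n9.lab = true  [A.val > 13]
18. n1.val = 0  [S.ok - 2]
19. n14.live = true  [terminal]
20. n16.live = false  [terminal]
21. n18.acc = "qp"  [terminal]
22. n19.key = 30  [len(c.acc) + 28]
23. n20.tag = 5  [terminal]
24. n19.val = 24  [A.key + b.tag - 11]
25. n22.off = false  [terminal]
26. n23.tag = -2  [terminal]
27. n21.ok = -2  [-2]
28. n21.lab = false  [b.tag > -2]
29. n17.val = 9  [S.ok + A.val - 13]
30. n17.tag = false  [S.lab == true]
31. n24.off = "ky"  [terminal]
32. n15.val = 15  [len(g.off) + 13]
33. n15.tag = true  [C₁.tag == false]
34. n13.val = 15  [C₁.val]
35. n13.tag = false  [C₁.val > 15]
36. n0.ok = 26  [C.val * 2 - 4]
37. n0.lab = true  [C.val > 14]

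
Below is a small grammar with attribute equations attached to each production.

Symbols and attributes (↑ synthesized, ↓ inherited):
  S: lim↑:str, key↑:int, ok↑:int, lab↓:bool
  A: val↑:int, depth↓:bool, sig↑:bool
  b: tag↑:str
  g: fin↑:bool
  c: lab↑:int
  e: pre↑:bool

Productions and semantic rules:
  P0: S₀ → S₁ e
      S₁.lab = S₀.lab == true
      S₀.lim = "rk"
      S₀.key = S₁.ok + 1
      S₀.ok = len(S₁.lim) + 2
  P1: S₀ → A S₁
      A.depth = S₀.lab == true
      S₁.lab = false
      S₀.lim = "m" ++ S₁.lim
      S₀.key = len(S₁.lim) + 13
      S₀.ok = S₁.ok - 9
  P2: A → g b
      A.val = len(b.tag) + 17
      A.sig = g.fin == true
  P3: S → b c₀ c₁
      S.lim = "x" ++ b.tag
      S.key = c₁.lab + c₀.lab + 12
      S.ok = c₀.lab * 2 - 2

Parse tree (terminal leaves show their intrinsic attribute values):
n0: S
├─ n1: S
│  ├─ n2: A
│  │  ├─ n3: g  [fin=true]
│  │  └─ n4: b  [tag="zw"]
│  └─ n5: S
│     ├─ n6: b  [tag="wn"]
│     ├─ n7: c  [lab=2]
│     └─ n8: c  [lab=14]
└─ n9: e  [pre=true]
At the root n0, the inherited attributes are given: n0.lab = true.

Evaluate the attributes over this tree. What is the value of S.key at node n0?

1. n0.lab = true  [given at root]
2. n1.lab = true  [S₀.lab == true]
3. n2.depth = true  [S₀.lab == true]
4. n3.fin = true  [terminal]
5. n4.tag = "zw"  [terminal]
6. n2.val = 19  [len(b.tag) + 17]
7. n2.sig = true  [g.fin == true]
8. n5.lab = false  [false]
9. n6.tag = "wn"  [terminal]
10. n7.lab = 2  [terminal]
11. n8.lab = 14  [terminal]
12. n5.lim = "xwn"  ["x" ++ b.tag]
13. n5.key = 28  [c₁.lab + c₀.lab + 12]
14. n5.ok = 2  [c₀.lab * 2 - 2]
15. n1.lim = "mxwn"  ["m" ++ S₁.lim]
16. n1.key = 16  [len(S₁.lim) + 13]
17. n1.ok = -7  [S₁.ok - 9]
18. n9.pre = true  [terminal]
19. n0.lim = "rk"  ["rk"]
20. n0.key = -6  [S₁.ok + 1]
21. n0.ok = 6  [len(S₁.lim) + 2]

-6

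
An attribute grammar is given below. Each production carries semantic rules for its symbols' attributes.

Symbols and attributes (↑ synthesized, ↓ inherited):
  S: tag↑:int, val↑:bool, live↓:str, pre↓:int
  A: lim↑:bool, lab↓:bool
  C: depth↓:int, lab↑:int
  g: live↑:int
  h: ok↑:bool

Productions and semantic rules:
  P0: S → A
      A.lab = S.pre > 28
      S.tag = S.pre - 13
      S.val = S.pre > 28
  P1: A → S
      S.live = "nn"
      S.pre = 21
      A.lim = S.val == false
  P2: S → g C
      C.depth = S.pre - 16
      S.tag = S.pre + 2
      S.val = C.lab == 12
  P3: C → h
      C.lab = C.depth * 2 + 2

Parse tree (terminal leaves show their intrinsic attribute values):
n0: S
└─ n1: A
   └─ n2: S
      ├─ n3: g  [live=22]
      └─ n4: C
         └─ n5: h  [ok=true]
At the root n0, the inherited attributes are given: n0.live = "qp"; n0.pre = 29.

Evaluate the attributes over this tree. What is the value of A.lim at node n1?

1. n0.live = "qp"  [given at root]
2. n0.pre = 29  [given at root]
3. n1.lab = true  [S.pre > 28]
4. n2.live = "nn"  ["nn"]
5. n2.pre = 21  [21]
6. n3.live = 22  [terminal]
7. n4.depth = 5  [S.pre - 16]
8. n5.ok = true  [terminal]
9. n4.lab = 12  [C.depth * 2 + 2]
10. n2.tag = 23  [S.pre + 2]
11. n2.val = true  [C.lab == 12]
12. n1.lim = false  [S.val == false]
13. n0.tag = 16  [S.pre - 13]
14. n0.val = true  [S.pre > 28]

false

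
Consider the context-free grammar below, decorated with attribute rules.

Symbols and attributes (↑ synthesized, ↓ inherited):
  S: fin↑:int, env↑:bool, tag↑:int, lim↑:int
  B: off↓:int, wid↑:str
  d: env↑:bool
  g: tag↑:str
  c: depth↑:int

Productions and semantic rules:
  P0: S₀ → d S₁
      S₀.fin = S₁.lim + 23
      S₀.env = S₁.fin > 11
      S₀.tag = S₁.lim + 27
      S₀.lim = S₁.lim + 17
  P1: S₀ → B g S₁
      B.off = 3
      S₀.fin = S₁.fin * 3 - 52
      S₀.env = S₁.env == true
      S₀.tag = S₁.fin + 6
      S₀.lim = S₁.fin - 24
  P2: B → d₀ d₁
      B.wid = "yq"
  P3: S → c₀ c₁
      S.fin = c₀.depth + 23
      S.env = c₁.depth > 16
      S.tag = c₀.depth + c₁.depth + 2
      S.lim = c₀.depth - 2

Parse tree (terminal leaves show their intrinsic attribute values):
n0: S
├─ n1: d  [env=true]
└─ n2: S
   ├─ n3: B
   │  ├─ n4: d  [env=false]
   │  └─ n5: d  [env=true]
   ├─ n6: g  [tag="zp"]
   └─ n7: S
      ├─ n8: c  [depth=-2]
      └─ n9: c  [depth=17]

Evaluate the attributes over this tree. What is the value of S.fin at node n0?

1. n1.env = true  [terminal]
2. n3.off = 3  [3]
3. n4.env = false  [terminal]
4. n5.env = true  [terminal]
5. n3.wid = "yq"  ["yq"]
6. n6.tag = "zp"  [terminal]
7. n8.depth = -2  [terminal]
8. n9.depth = 17  [terminal]
9. n7.fin = 21  [c₀.depth + 23]
10. n7.env = true  [c₁.depth > 16]
11. n7.tag = 17  [c₀.depth + c₁.depth + 2]
12. n7.lim = -4  [c₀.depth - 2]
13. n2.fin = 11  [S₁.fin * 3 - 52]
14. n2.env = true  [S₁.env == true]
15. n2.tag = 27  [S₁.fin + 6]
16. n2.lim = -3  [S₁.fin - 24]
17. n0.fin = 20  [S₁.lim + 23]
18. n0.env = false  [S₁.fin > 11]
19. n0.tag = 24  [S₁.lim + 27]
20. n0.lim = 14  [S₁.lim + 17]

20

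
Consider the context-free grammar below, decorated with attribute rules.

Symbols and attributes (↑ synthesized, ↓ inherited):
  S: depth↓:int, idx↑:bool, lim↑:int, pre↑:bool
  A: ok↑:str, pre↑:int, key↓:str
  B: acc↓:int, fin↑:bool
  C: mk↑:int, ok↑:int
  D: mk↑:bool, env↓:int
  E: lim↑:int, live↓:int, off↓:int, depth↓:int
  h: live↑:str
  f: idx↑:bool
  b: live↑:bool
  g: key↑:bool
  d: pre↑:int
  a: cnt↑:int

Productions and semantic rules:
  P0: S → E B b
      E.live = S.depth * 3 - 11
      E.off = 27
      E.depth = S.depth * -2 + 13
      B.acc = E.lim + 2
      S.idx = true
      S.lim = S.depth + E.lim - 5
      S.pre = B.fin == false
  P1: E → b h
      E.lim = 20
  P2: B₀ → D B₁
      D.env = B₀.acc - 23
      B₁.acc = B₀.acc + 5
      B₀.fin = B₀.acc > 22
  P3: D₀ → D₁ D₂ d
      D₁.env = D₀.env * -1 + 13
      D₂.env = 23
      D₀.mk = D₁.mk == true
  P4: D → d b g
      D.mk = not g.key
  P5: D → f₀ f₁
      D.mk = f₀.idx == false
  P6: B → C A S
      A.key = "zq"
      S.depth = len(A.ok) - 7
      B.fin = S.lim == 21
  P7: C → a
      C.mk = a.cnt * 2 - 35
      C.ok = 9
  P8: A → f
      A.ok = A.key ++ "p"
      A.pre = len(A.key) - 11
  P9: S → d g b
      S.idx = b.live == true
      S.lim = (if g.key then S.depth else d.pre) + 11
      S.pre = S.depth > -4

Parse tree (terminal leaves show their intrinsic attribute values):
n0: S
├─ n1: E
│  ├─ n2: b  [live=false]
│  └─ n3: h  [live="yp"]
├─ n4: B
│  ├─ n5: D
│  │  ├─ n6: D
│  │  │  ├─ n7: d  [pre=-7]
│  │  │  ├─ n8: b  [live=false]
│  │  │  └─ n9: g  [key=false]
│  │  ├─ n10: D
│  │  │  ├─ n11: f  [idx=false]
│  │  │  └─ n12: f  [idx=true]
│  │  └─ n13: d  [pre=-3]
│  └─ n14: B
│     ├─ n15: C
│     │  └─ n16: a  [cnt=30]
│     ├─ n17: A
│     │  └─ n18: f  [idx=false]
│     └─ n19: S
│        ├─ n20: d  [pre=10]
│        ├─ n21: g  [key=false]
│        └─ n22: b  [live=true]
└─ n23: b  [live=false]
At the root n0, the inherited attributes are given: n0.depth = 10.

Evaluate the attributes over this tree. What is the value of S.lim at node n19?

1. n0.depth = 10  [given at root]
2. n1.live = 19  [S.depth * 3 - 11]
3. n1.off = 27  [27]
4. n1.depth = -7  [S.depth * -2 + 13]
5. n2.live = false  [terminal]
6. n3.live = "yp"  [terminal]
7. n1.lim = 20  [20]
8. n4.acc = 22  [E.lim + 2]
9. n5.env = -1  [B₀.acc - 23]
10. n6.env = 14  [D₀.env * -1 + 13]
11. n7.pre = -7  [terminal]
12. n8.live = false  [terminal]
13. n9.key = false  [terminal]
14. n6.mk = true  [not g.key]
15. n10.env = 23  [23]
16. n11.idx = false  [terminal]
17. n12.idx = true  [terminal]
18. n10.mk = true  [f₀.idx == false]
19. n13.pre = -3  [terminal]
20. n5.mk = true  [D₁.mk == true]
21. n14.acc = 27  [B₀.acc + 5]
22. n16.cnt = 30  [terminal]
23. n15.mk = 25  [a.cnt * 2 - 35]
24. n15.ok = 9  [9]
25. n17.key = "zq"  ["zq"]
26. n18.idx = false  [terminal]
27. n17.ok = "zqp"  [A.key ++ "p"]
28. n17.pre = -9  [len(A.key) - 11]
29. n19.depth = -4  [len(A.ok) - 7]
30. n20.pre = 10  [terminal]
31. n21.key = false  [terminal]
32. n22.live = true  [terminal]
33. n19.idx = true  [b.live == true]
34. n19.lim = 21  [(if g.key then S.depth else d.pre) + 11]
35. n19.pre = false  [S.depth > -4]
36. n14.fin = true  [S.lim == 21]
37. n4.fin = false  [B₀.acc > 22]
38. n23.live = false  [terminal]
39. n0.idx = true  [true]
40. n0.lim = 25  [S.depth + E.lim - 5]
41. n0.pre = true  [B.fin == false]

21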